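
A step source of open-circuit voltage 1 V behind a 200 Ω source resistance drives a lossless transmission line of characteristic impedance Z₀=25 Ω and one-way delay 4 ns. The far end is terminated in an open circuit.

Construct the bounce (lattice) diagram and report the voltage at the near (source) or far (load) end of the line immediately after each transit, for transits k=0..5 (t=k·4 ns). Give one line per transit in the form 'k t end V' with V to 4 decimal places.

Γ_L=1.000000, Γ_S=0.777778; launch V₁=1·25/225=0.111111
k=0 src: V=0.1111
k=1 load: inc=0.111111, refl=0.111111·1.000000=0.1111; V=0.000000+0.111111+0.111111=0.2222
k=2 src: inc=0.111111, refl=0.111111·0.777778=0.0864; V=0.111111+0.111111+0.086420=0.3086
k=3 load: inc=0.086420, refl=0.086420·1.000000=0.0864; V=0.222222+0.086420+0.086420=0.3951
k=4 src: inc=0.086420, refl=0.086420·0.777778=0.0672; V=0.308642+0.086420+0.067215=0.4623
k=5 load: inc=0.067215, refl=0.067215·1.000000=0.0672; V=0.395062+0.067215+0.067215=0.5295

0 0 source 0.1111
1 4 load 0.2222
2 8 source 0.3086
3 12 load 0.3951
4 16 source 0.4623
5 20 load 0.5295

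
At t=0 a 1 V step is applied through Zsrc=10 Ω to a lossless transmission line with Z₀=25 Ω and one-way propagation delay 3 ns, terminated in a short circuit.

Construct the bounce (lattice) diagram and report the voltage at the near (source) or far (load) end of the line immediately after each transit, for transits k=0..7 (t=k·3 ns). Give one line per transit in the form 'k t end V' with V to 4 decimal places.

0 0 source 0.7143
1 3 load 0.0000
2 6 source 0.3061
3 9 load 0.0000
4 12 source 0.1312
5 15 load 0.0000
6 18 source 0.0562
7 21 load 0.0000

Γ_L=-1.000000, Γ_S=-0.428571; launch V₁=1·25/35=0.714286
k=0 src: V=0.7143
k=1 load: inc=0.714286, refl=0.714286·-1.000000=-0.7143; V=0.000000+0.714286+-0.714286=0.0000
k=2 src: inc=-0.714286, refl=-0.714286·-0.428571=0.3061; V=0.714286+-0.714286+0.306122=0.3061
k=3 load: inc=0.306122, refl=0.306122·-1.000000=-0.3061; V=0.000000+0.306122+-0.306122=0.0000
k=4 src: inc=-0.306122, refl=-0.306122·-0.428571=0.1312; V=0.306122+-0.306122+0.131195=0.1312
k=5 load: inc=0.131195, refl=0.131195·-1.000000=-0.1312; V=0.000000+0.131195+-0.131195=0.0000
k=6 src: inc=-0.131195, refl=-0.131195·-0.428571=0.0562; V=0.131195+-0.131195+0.056227=0.0562
k=7 load: inc=0.056227, refl=0.056227·-1.000000=-0.0562; V=0.000000+0.056227+-0.056227=0.0000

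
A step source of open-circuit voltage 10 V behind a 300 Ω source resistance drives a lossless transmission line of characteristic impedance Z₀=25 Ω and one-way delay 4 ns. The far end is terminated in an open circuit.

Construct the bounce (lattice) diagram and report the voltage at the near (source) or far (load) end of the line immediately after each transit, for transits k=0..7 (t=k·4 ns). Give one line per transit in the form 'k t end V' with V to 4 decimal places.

Γ_L=1.000000, Γ_S=0.846154; launch V₁=10·25/325=0.769231
k=0 src: V=0.7692
k=1 load: inc=0.769231, refl=0.769231·1.000000=0.7692; V=0.000000+0.769231+0.769231=1.5385
k=2 src: inc=0.769231, refl=0.769231·0.846154=0.6509; V=0.769231+0.769231+0.650888=2.1893
k=3 load: inc=0.650888, refl=0.650888·1.000000=0.6509; V=1.538462+0.650888+0.650888=2.8402
k=4 src: inc=0.650888, refl=0.650888·0.846154=0.5508; V=2.189349+0.650888+0.550751=3.3910
k=5 load: inc=0.550751, refl=0.550751·1.000000=0.5508; V=2.840237+0.550751+0.550751=3.9417
k=6 src: inc=0.550751, refl=0.550751·0.846154=0.4660; V=3.390988+0.550751+0.466020=4.4078
k=7 load: inc=0.466020, refl=0.466020·1.000000=0.4660; V=3.941739+0.466020+0.466020=4.8738

0 0 source 0.7692
1 4 load 1.5385
2 8 source 2.1893
3 12 load 2.8402
4 16 source 3.3910
5 20 load 3.9417
6 24 source 4.4078
7 28 load 4.8738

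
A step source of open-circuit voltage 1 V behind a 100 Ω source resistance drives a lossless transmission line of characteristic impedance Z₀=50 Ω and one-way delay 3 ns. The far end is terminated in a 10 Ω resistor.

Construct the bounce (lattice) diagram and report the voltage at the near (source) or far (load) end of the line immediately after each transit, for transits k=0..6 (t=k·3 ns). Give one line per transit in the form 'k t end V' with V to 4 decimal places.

0 0 source 0.3333
1 3 load 0.1111
2 6 source 0.0370
3 9 load 0.0864
4 12 source 0.1029
5 15 load 0.0919
6 18 source 0.0882

Γ_L=-0.666667, Γ_S=0.333333; launch V₁=1·50/150=0.333333
k=0 src: V=0.3333
k=1 load: inc=0.333333, refl=0.333333·-0.666667=-0.2222; V=0.000000+0.333333+-0.222222=0.1111
k=2 src: inc=-0.222222, refl=-0.222222·0.333333=-0.0741; V=0.333333+-0.222222+-0.074074=0.0370
k=3 load: inc=-0.074074, refl=-0.074074·-0.666667=0.0494; V=0.111111+-0.074074+0.049383=0.0864
k=4 src: inc=0.049383, refl=0.049383·0.333333=0.0165; V=0.037037+0.049383+0.016461=0.1029
k=5 load: inc=0.016461, refl=0.016461·-0.666667=-0.0110; V=0.086420+0.016461+-0.010974=0.0919
k=6 src: inc=-0.010974, refl=-0.010974·0.333333=-0.0037; V=0.102881+-0.010974+-0.003658=0.0882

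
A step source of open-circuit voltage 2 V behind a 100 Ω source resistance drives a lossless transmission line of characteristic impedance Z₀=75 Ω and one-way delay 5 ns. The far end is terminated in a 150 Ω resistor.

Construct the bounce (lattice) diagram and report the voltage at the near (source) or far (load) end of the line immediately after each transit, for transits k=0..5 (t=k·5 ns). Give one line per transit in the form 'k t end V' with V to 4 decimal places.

0 0 source 0.8571
1 5 load 1.1429
2 10 source 1.1837
3 15 load 1.1973
4 20 source 1.1992
5 25 load 1.1999

Γ_L=0.333333, Γ_S=0.142857; launch V₁=2·75/175=0.857143
k=0 src: V=0.8571
k=1 load: inc=0.857143, refl=0.857143·0.333333=0.2857; V=0.000000+0.857143+0.285714=1.1429
k=2 src: inc=0.285714, refl=0.285714·0.142857=0.0408; V=0.857143+0.285714+0.040816=1.1837
k=3 load: inc=0.040816, refl=0.040816·0.333333=0.0136; V=1.142857+0.040816+0.013605=1.1973
k=4 src: inc=0.013605, refl=0.013605·0.142857=0.0019; V=1.183673+0.013605+0.001944=1.1992
k=5 load: inc=0.001944, refl=0.001944·0.333333=0.0006; V=1.197279+0.001944+0.000648=1.1999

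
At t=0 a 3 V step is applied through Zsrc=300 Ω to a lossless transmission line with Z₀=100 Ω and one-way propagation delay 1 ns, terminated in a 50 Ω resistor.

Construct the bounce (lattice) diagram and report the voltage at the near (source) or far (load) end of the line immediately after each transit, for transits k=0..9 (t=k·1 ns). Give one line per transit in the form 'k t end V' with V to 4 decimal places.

0 0 source 0.7500
1 1 load 0.5000
2 2 source 0.3750
3 3 load 0.4167
4 4 source 0.4375
5 5 load 0.4306
6 6 source 0.4271
7 7 load 0.4282
8 8 source 0.4288
9 9 load 0.4286

Γ_L=-0.333333, Γ_S=0.500000; launch V₁=3·100/400=0.750000
k=0 src: V=0.7500
k=1 load: inc=0.750000, refl=0.750000·-0.333333=-0.2500; V=0.000000+0.750000+-0.250000=0.5000
k=2 src: inc=-0.250000, refl=-0.250000·0.500000=-0.1250; V=0.750000+-0.250000+-0.125000=0.3750
k=3 load: inc=-0.125000, refl=-0.125000·-0.333333=0.0417; V=0.500000+-0.125000+0.041667=0.4167
k=4 src: inc=0.041667, refl=0.041667·0.500000=0.0208; V=0.375000+0.041667+0.020833=0.4375
k=5 load: inc=0.020833, refl=0.020833·-0.333333=-0.0069; V=0.416667+0.020833+-0.006944=0.4306
k=6 src: inc=-0.006944, refl=-0.006944·0.500000=-0.0035; V=0.437500+-0.006944+-0.003472=0.4271
k=7 load: inc=-0.003472, refl=-0.003472·-0.333333=0.0012; V=0.430556+-0.003472+0.001157=0.4282
k=8 src: inc=0.001157, refl=0.001157·0.500000=0.0006; V=0.427083+0.001157+0.000579=0.4288
k=9 load: inc=0.000579, refl=0.000579·-0.333333=-0.0002; V=0.428241+0.000579+-0.000193=0.4286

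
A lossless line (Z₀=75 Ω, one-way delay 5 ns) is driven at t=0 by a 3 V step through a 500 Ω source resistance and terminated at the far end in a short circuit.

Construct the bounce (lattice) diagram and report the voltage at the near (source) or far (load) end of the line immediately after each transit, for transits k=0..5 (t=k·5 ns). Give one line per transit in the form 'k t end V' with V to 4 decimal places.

Γ_L=-1.000000, Γ_S=0.739130; launch V₁=3·75/575=0.391304
k=0 src: V=0.3913
k=1 load: inc=0.391304, refl=0.391304·-1.000000=-0.3913; V=0.000000+0.391304+-0.391304=0.0000
k=2 src: inc=-0.391304, refl=-0.391304·0.739130=-0.2892; V=0.391304+-0.391304+-0.289225=-0.2892
k=3 load: inc=-0.289225, refl=-0.289225·-1.000000=0.2892; V=0.000000+-0.289225+0.289225=0.0000
k=4 src: inc=0.289225, refl=0.289225·0.739130=0.2138; V=-0.289225+0.289225+0.213775=0.2138
k=5 load: inc=0.213775, refl=0.213775·-1.000000=-0.2138; V=0.000000+0.213775+-0.213775=0.0000

0 0 source 0.3913
1 5 load 0.0000
2 10 source -0.2892
3 15 load 0.0000
4 20 source 0.2138
5 25 load 0.0000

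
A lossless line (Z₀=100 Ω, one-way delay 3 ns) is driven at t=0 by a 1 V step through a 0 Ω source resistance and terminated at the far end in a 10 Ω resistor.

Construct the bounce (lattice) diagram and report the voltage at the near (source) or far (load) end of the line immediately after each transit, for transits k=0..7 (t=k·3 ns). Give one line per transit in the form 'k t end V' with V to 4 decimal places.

0 0 source 1.0000
1 3 load 0.1818
2 6 source 1.0000
3 9 load 0.3306
4 12 source 1.0000
5 15 load 0.4523
6 18 source 1.0000
7 21 load 0.5519

Γ_L=-0.818182, Γ_S=-1.000000; launch V₁=1·100/100=1.000000
k=0 src: V=1.0000
k=1 load: inc=1.000000, refl=1.000000·-0.818182=-0.8182; V=0.000000+1.000000+-0.818182=0.1818
k=2 src: inc=-0.818182, refl=-0.818182·-1.000000=0.8182; V=1.000000+-0.818182+0.818182=1.0000
k=3 load: inc=0.818182, refl=0.818182·-0.818182=-0.6694; V=0.181818+0.818182+-0.669421=0.3306
k=4 src: inc=-0.669421, refl=-0.669421·-1.000000=0.6694; V=1.000000+-0.669421+0.669421=1.0000
k=5 load: inc=0.669421, refl=0.669421·-0.818182=-0.5477; V=0.330579+0.669421+-0.547708=0.4523
k=6 src: inc=-0.547708, refl=-0.547708·-1.000000=0.5477; V=1.000000+-0.547708+0.547708=1.0000
k=7 load: inc=0.547708, refl=0.547708·-0.818182=-0.4481; V=0.452292+0.547708+-0.448125=0.5519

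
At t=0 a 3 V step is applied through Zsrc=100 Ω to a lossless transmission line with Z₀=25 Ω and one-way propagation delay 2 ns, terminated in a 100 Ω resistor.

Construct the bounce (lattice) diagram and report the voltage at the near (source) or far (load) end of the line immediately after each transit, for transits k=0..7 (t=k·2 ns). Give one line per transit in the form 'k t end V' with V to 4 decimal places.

Γ_L=0.600000, Γ_S=0.600000; launch V₁=3·25/125=0.600000
k=0 src: V=0.6000
k=1 load: inc=0.600000, refl=0.600000·0.600000=0.3600; V=0.000000+0.600000+0.360000=0.9600
k=2 src: inc=0.360000, refl=0.360000·0.600000=0.2160; V=0.600000+0.360000+0.216000=1.1760
k=3 load: inc=0.216000, refl=0.216000·0.600000=0.1296; V=0.960000+0.216000+0.129600=1.3056
k=4 src: inc=0.129600, refl=0.129600·0.600000=0.0778; V=1.176000+0.129600+0.077760=1.3834
k=5 load: inc=0.077760, refl=0.077760·0.600000=0.0467; V=1.305600+0.077760+0.046656=1.4300
k=6 src: inc=0.046656, refl=0.046656·0.600000=0.0280; V=1.383360+0.046656+0.027994=1.4580
k=7 load: inc=0.027994, refl=0.027994·0.600000=0.0168; V=1.430016+0.027994+0.016796=1.4748

0 0 source 0.6000
1 2 load 0.9600
2 4 source 1.1760
3 6 load 1.3056
4 8 source 1.3834
5 10 load 1.4300
6 12 source 1.4580
7 14 load 1.4748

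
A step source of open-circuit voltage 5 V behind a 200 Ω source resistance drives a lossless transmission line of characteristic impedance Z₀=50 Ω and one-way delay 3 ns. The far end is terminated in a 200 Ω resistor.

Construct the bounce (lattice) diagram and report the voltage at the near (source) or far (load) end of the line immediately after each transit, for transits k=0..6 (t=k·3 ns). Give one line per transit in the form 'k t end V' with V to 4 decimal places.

Γ_L=0.600000, Γ_S=0.600000; launch V₁=5·50/250=1.000000
k=0 src: V=1.0000
k=1 load: inc=1.000000, refl=1.000000·0.600000=0.6000; V=0.000000+1.000000+0.600000=1.6000
k=2 src: inc=0.600000, refl=0.600000·0.600000=0.3600; V=1.000000+0.600000+0.360000=1.9600
k=3 load: inc=0.360000, refl=0.360000·0.600000=0.2160; V=1.600000+0.360000+0.216000=2.1760
k=4 src: inc=0.216000, refl=0.216000·0.600000=0.1296; V=1.960000+0.216000+0.129600=2.3056
k=5 load: inc=0.129600, refl=0.129600·0.600000=0.0778; V=2.176000+0.129600+0.077760=2.3834
k=6 src: inc=0.077760, refl=0.077760·0.600000=0.0467; V=2.305600+0.077760+0.046656=2.4300

0 0 source 1.0000
1 3 load 1.6000
2 6 source 1.9600
3 9 load 2.1760
4 12 source 2.3056
5 15 load 2.3834
6 18 source 2.4300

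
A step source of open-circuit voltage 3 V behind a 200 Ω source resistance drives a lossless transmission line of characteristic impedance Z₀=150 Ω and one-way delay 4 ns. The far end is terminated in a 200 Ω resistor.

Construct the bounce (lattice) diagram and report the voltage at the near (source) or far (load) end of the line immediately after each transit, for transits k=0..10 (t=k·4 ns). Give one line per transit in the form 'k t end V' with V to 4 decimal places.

Γ_L=0.142857, Γ_S=0.142857; launch V₁=3·150/350=1.285714
k=0 src: V=1.2857
k=1 load: inc=1.285714, refl=1.285714·0.142857=0.1837; V=0.000000+1.285714+0.183673=1.4694
k=2 src: inc=0.183673, refl=0.183673·0.142857=0.0262; V=1.285714+0.183673+0.026239=1.4956
k=3 load: inc=0.026239, refl=0.026239·0.142857=0.0037; V=1.469388+0.026239+0.003748=1.4994
k=4 src: inc=0.003748, refl=0.003748·0.142857=0.0005; V=1.495627+0.003748+0.000535=1.4999
k=5 load: inc=0.000535, refl=0.000535·0.142857=0.0001; V=1.499375+0.000535+0.000076=1.5000
k=6 src: inc=0.000076, refl=0.000076·0.142857=0.0000; V=1.499911+0.000076+0.000011=1.5000
k=7 load: inc=0.000011, refl=0.000011·0.142857=0.0000; V=1.499987+0.000011+0.000002=1.5000
k=8 src: inc=0.000002, refl=0.000002·0.142857=0.0000; V=1.499998+0.000002+0.000000=1.5000
k=9 load: inc=0.000000, refl=0.000000·0.142857=0.0000; V=1.500000+0.000000+0.000000=1.5000
k=10 src: inc=0.000000, refl=0.000000·0.142857=0.0000; V=1.500000+0.000000+0.000000=1.5000

0 0 source 1.2857
1 4 load 1.4694
2 8 source 1.4956
3 12 load 1.4994
4 16 source 1.4999
5 20 load 1.5000
6 24 source 1.5000
7 28 load 1.5000
8 32 source 1.5000
9 36 load 1.5000
10 40 source 1.5000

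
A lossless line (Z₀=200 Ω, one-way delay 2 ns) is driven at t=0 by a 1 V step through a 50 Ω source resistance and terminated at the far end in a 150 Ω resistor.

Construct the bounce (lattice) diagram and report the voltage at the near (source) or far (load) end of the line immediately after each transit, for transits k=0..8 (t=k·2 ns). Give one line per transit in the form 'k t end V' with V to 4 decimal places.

Γ_L=-0.142857, Γ_S=-0.600000; launch V₁=1·200/250=0.800000
k=0 src: V=0.8000
k=1 load: inc=0.800000, refl=0.800000·-0.142857=-0.1143; V=0.000000+0.800000+-0.114286=0.6857
k=2 src: inc=-0.114286, refl=-0.114286·-0.600000=0.0686; V=0.800000+-0.114286+0.068571=0.7543
k=3 load: inc=0.068571, refl=0.068571·-0.142857=-0.0098; V=0.685714+0.068571+-0.009796=0.7445
k=4 src: inc=-0.009796, refl=-0.009796·-0.600000=0.0059; V=0.754286+-0.009796+0.005878=0.7504
k=5 load: inc=0.005878, refl=0.005878·-0.142857=-0.0008; V=0.744490+0.005878+-0.000840=0.7495
k=6 src: inc=-0.000840, refl=-0.000840·-0.600000=0.0005; V=0.750367+-0.000840+0.000504=0.7500
k=7 load: inc=0.000504, refl=0.000504·-0.142857=-0.0001; V=0.749528+0.000504+-0.000072=0.7500
k=8 src: inc=-0.000072, refl=-0.000072·-0.600000=0.0000; V=0.750031+-0.000072+0.000043=0.7500

0 0 source 0.8000
1 2 load 0.6857
2 4 source 0.7543
3 6 load 0.7445
4 8 source 0.7504
5 10 load 0.7495
6 12 source 0.7500
7 14 load 0.7500
8 16 source 0.7500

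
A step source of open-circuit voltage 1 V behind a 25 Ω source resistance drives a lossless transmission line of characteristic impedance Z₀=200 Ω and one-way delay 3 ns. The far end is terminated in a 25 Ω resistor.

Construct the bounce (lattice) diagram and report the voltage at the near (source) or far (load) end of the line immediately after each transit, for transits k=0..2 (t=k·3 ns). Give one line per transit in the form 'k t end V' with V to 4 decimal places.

Γ_L=-0.777778, Γ_S=-0.777778; launch V₁=1·200/225=0.888889
k=0 src: V=0.8889
k=1 load: inc=0.888889, refl=0.888889·-0.777778=-0.6914; V=0.000000+0.888889+-0.691358=0.1975
k=2 src: inc=-0.691358, refl=-0.691358·-0.777778=0.5377; V=0.888889+-0.691358+0.537723=0.7353

0 0 source 0.8889
1 3 load 0.1975
2 6 source 0.7353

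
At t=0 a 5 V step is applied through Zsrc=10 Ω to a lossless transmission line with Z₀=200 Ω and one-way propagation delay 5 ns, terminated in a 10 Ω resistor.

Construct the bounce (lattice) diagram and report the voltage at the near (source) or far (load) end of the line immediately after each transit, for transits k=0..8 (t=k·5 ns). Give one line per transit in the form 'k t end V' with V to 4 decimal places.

0 0 source 4.7619
1 5 load 0.4535
2 10 source 4.3516
3 15 load 0.8248
4 20 source 4.0157
5 25 load 1.1287
6 30 source 3.7407
7 35 load 1.3774
8 40 source 3.5157

Γ_L=-0.904762, Γ_S=-0.904762; launch V₁=5·200/210=4.761905
k=0 src: V=4.7619
k=1 load: inc=4.761905, refl=4.761905·-0.904762=-4.3084; V=0.000000+4.761905+-4.308390=0.4535
k=2 src: inc=-4.308390, refl=-4.308390·-0.904762=3.8981; V=4.761905+-4.308390+3.898067=4.3516
k=3 load: inc=3.898067, refl=3.898067·-0.904762=-3.5268; V=0.453515+3.898067+-3.526823=0.8248
k=4 src: inc=-3.526823, refl=-3.526823·-0.904762=3.1909; V=4.351582+-3.526823+3.190935=4.0157
k=5 load: inc=3.190935, refl=3.190935·-0.904762=-2.8870; V=0.824759+3.190935+-2.887036=1.1287
k=6 src: inc=-2.887036, refl=-2.887036·-0.904762=2.6121; V=4.015694+-2.887036+2.612080=3.7407
k=7 load: inc=2.612080, refl=2.612080·-0.904762=-2.3633; V=1.128658+2.612080+-2.363311=1.3774
k=8 src: inc=-2.363311, refl=-2.363311·-0.904762=2.1382; V=3.740738+-2.363311+2.138234=3.5157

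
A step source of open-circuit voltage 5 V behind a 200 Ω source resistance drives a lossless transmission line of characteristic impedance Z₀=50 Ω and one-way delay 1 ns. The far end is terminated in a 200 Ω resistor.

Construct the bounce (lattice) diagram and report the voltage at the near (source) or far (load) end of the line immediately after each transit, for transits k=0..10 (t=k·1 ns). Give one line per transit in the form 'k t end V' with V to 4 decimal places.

0 0 source 1.0000
1 1 load 1.6000
2 2 source 1.9600
3 3 load 2.1760
4 4 source 2.3056
5 5 load 2.3834
6 6 source 2.4300
7 7 load 2.4580
8 8 source 2.4748
9 9 load 2.4849
10 10 source 2.4909

Γ_L=0.600000, Γ_S=0.600000; launch V₁=5·50/250=1.000000
k=0 src: V=1.0000
k=1 load: inc=1.000000, refl=1.000000·0.600000=0.6000; V=0.000000+1.000000+0.600000=1.6000
k=2 src: inc=0.600000, refl=0.600000·0.600000=0.3600; V=1.000000+0.600000+0.360000=1.9600
k=3 load: inc=0.360000, refl=0.360000·0.600000=0.2160; V=1.600000+0.360000+0.216000=2.1760
k=4 src: inc=0.216000, refl=0.216000·0.600000=0.1296; V=1.960000+0.216000+0.129600=2.3056
k=5 load: inc=0.129600, refl=0.129600·0.600000=0.0778; V=2.176000+0.129600+0.077760=2.3834
k=6 src: inc=0.077760, refl=0.077760·0.600000=0.0467; V=2.305600+0.077760+0.046656=2.4300
k=7 load: inc=0.046656, refl=0.046656·0.600000=0.0280; V=2.383360+0.046656+0.027994=2.4580
k=8 src: inc=0.027994, refl=0.027994·0.600000=0.0168; V=2.430016+0.027994+0.016796=2.4748
k=9 load: inc=0.016796, refl=0.016796·0.600000=0.0101; V=2.458010+0.016796+0.010078=2.4849
k=10 src: inc=0.010078, refl=0.010078·0.600000=0.0060; V=2.474806+0.010078+0.006047=2.4909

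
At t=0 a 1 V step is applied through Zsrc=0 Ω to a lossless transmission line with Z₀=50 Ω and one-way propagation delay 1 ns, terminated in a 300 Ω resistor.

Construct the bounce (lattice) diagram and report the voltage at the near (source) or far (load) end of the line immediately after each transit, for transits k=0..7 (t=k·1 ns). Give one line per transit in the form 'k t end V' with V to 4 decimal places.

0 0 source 1.0000
1 1 load 1.7143
2 2 source 1.0000
3 3 load 0.4898
4 4 source 1.0000
5 5 load 1.3644
6 6 source 1.0000
7 7 load 0.7397

Γ_L=0.714286, Γ_S=-1.000000; launch V₁=1·50/50=1.000000
k=0 src: V=1.0000
k=1 load: inc=1.000000, refl=1.000000·0.714286=0.7143; V=0.000000+1.000000+0.714286=1.7143
k=2 src: inc=0.714286, refl=0.714286·-1.000000=-0.7143; V=1.000000+0.714286+-0.714286=1.0000
k=3 load: inc=-0.714286, refl=-0.714286·0.714286=-0.5102; V=1.714286+-0.714286+-0.510204=0.4898
k=4 src: inc=-0.510204, refl=-0.510204·-1.000000=0.5102; V=1.000000+-0.510204+0.510204=1.0000
k=5 load: inc=0.510204, refl=0.510204·0.714286=0.3644; V=0.489796+0.510204+0.364431=1.3644
k=6 src: inc=0.364431, refl=0.364431·-1.000000=-0.3644; V=1.000000+0.364431+-0.364431=1.0000
k=7 load: inc=-0.364431, refl=-0.364431·0.714286=-0.2603; V=1.364431+-0.364431+-0.260308=0.7397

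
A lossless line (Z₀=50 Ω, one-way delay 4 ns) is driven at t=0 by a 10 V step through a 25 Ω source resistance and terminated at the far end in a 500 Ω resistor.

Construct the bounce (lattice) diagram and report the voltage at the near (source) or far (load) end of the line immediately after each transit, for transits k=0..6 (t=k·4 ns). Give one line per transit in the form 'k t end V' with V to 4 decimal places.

Γ_L=0.818182, Γ_S=-0.333333; launch V₁=10·50/75=6.666667
k=0 src: V=6.6667
k=1 load: inc=6.666667, refl=6.666667·0.818182=5.4545; V=0.000000+6.666667+5.454545=12.1212
k=2 src: inc=5.454545, refl=5.454545·-0.333333=-1.8182; V=6.666667+5.454545+-1.818182=10.3030
k=3 load: inc=-1.818182, refl=-1.818182·0.818182=-1.4876; V=12.121212+-1.818182+-1.487603=8.8154
k=4 src: inc=-1.487603, refl=-1.487603·-0.333333=0.4959; V=10.303030+-1.487603+0.495868=9.3113
k=5 load: inc=0.495868, refl=0.495868·0.818182=0.4057; V=8.815427+0.495868+0.405710=9.7170
k=6 src: inc=0.405710, refl=0.405710·-0.333333=-0.1352; V=9.311295+0.405710+-0.135237=9.5818

0 0 source 6.6667
1 4 load 12.1212
2 8 source 10.3030
3 12 load 8.8154
4 16 source 9.3113
5 20 load 9.7170
6 24 source 9.5818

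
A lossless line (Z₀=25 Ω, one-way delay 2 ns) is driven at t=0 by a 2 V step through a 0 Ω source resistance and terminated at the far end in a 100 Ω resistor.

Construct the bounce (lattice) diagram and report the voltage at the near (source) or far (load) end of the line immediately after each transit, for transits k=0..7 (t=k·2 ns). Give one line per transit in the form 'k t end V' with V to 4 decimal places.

Γ_L=0.600000, Γ_S=-1.000000; launch V₁=2·25/25=2.000000
k=0 src: V=2.0000
k=1 load: inc=2.000000, refl=2.000000·0.600000=1.2000; V=0.000000+2.000000+1.200000=3.2000
k=2 src: inc=1.200000, refl=1.200000·-1.000000=-1.2000; V=2.000000+1.200000+-1.200000=2.0000
k=3 load: inc=-1.200000, refl=-1.200000·0.600000=-0.7200; V=3.200000+-1.200000+-0.720000=1.2800
k=4 src: inc=-0.720000, refl=-0.720000·-1.000000=0.7200; V=2.000000+-0.720000+0.720000=2.0000
k=5 load: inc=0.720000, refl=0.720000·0.600000=0.4320; V=1.280000+0.720000+0.432000=2.4320
k=6 src: inc=0.432000, refl=0.432000·-1.000000=-0.4320; V=2.000000+0.432000+-0.432000=2.0000
k=7 load: inc=-0.432000, refl=-0.432000·0.600000=-0.2592; V=2.432000+-0.432000+-0.259200=1.7408

0 0 source 2.0000
1 2 load 3.2000
2 4 source 2.0000
3 6 load 1.2800
4 8 source 2.0000
5 10 load 2.4320
6 12 source 2.0000
7 14 load 1.7408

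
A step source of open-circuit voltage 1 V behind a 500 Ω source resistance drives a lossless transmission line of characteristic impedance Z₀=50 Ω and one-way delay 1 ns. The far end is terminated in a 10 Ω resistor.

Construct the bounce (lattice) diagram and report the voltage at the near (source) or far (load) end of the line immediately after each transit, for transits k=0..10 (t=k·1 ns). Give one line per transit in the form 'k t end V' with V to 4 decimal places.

Γ_L=-0.666667, Γ_S=0.818182; launch V₁=1·50/550=0.090909
k=0 src: V=0.0909
k=1 load: inc=0.090909, refl=0.090909·-0.666667=-0.0606; V=0.000000+0.090909+-0.060606=0.0303
k=2 src: inc=-0.060606, refl=-0.060606·0.818182=-0.0496; V=0.090909+-0.060606+-0.049587=-0.0193
k=3 load: inc=-0.049587, refl=-0.049587·-0.666667=0.0331; V=0.030303+-0.049587+0.033058=0.0138
k=4 src: inc=0.033058, refl=0.033058·0.818182=0.0270; V=-0.019284+0.033058+0.027047=0.0408
k=5 load: inc=0.027047, refl=0.027047·-0.666667=-0.0180; V=0.013774+0.027047+-0.018032=0.0228
k=6 src: inc=-0.018032, refl=-0.018032·0.818182=-0.0148; V=0.040821+-0.018032+-0.014753=0.0080
k=7 load: inc=-0.014753, refl=-0.014753·-0.666667=0.0098; V=0.022790+-0.014753+0.009835=0.0179
k=8 src: inc=0.009835, refl=0.009835·0.818182=0.0080; V=0.008037+0.009835+0.008047=0.0259
k=9 load: inc=0.008047, refl=0.008047·-0.666667=-0.0054; V=0.017872+0.008047+-0.005365=0.0206
k=10 src: inc=-0.005365, refl=-0.005365·0.818182=-0.0044; V=0.025919+-0.005365+-0.004389=0.0162

0 0 source 0.0909
1 1 load 0.0303
2 2 source -0.0193
3 3 load 0.0138
4 4 source 0.0408
5 5 load 0.0228
6 6 source 0.0080
7 7 load 0.0179
8 8 source 0.0259
9 9 load 0.0206
10 10 source 0.0162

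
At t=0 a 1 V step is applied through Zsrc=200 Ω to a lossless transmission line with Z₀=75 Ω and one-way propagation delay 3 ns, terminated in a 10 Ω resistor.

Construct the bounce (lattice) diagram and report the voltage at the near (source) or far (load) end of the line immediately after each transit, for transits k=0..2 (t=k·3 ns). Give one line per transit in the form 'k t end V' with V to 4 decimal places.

Γ_L=-0.764706, Γ_S=0.454545; launch V₁=1·75/275=0.272727
k=0 src: V=0.2727
k=1 load: inc=0.272727, refl=0.272727·-0.764706=-0.2086; V=0.000000+0.272727+-0.208556=0.0642
k=2 src: inc=-0.208556, refl=-0.208556·0.454545=-0.0948; V=0.272727+-0.208556+-0.094798=-0.0306

0 0 source 0.2727
1 3 load 0.0642
2 6 source -0.0306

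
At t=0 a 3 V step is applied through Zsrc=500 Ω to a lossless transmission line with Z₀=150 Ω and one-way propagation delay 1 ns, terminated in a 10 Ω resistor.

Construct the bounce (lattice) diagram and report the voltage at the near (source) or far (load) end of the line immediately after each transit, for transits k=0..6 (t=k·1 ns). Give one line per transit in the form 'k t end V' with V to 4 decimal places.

0 0 source 0.6923
1 1 load 0.0865
2 2 source -0.2396
3 3 load 0.0458
4 4 source 0.1994
5 5 load 0.0650
6 6 source -0.0074

Γ_L=-0.875000, Γ_S=0.538462; launch V₁=3·150/650=0.692308
k=0 src: V=0.6923
k=1 load: inc=0.692308, refl=0.692308·-0.875000=-0.6058; V=0.000000+0.692308+-0.605769=0.0865
k=2 src: inc=-0.605769, refl=-0.605769·0.538462=-0.3262; V=0.692308+-0.605769+-0.326183=-0.2396
k=3 load: inc=-0.326183, refl=-0.326183·-0.875000=0.2854; V=0.086538+-0.326183+0.285411=0.0458
k=4 src: inc=0.285411, refl=0.285411·0.538462=0.1537; V=-0.239645+0.285411+0.153683=0.1994
k=5 load: inc=0.153683, refl=0.153683·-0.875000=-0.1345; V=0.045766+0.153683+-0.134472=0.0650
k=6 src: inc=-0.134472, refl=-0.134472·0.538462=-0.0724; V=0.199448+-0.134472+-0.072408=-0.0074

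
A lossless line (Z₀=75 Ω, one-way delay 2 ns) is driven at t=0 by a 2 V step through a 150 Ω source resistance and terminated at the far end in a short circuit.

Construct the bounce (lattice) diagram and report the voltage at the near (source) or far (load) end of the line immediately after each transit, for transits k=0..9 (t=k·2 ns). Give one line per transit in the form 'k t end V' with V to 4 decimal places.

0 0 source 0.6667
1 2 load 0.0000
2 4 source -0.2222
3 6 load 0.0000
4 8 source 0.0741
5 10 load 0.0000
6 12 source -0.0247
7 14 load 0.0000
8 16 source 0.0082
9 18 load 0.0000

Γ_L=-1.000000, Γ_S=0.333333; launch V₁=2·75/225=0.666667
k=0 src: V=0.6667
k=1 load: inc=0.666667, refl=0.666667·-1.000000=-0.6667; V=0.000000+0.666667+-0.666667=0.0000
k=2 src: inc=-0.666667, refl=-0.666667·0.333333=-0.2222; V=0.666667+-0.666667+-0.222222=-0.2222
k=3 load: inc=-0.222222, refl=-0.222222·-1.000000=0.2222; V=0.000000+-0.222222+0.222222=0.0000
k=4 src: inc=0.222222, refl=0.222222·0.333333=0.0741; V=-0.222222+0.222222+0.074074=0.0741
k=5 load: inc=0.074074, refl=0.074074·-1.000000=-0.0741; V=0.000000+0.074074+-0.074074=0.0000
k=6 src: inc=-0.074074, refl=-0.074074·0.333333=-0.0247; V=0.074074+-0.074074+-0.024691=-0.0247
k=7 load: inc=-0.024691, refl=-0.024691·-1.000000=0.0247; V=0.000000+-0.024691+0.024691=0.0000
k=8 src: inc=0.024691, refl=0.024691·0.333333=0.0082; V=-0.024691+0.024691+0.008230=0.0082
k=9 load: inc=0.008230, refl=0.008230·-1.000000=-0.0082; V=0.000000+0.008230+-0.008230=0.0000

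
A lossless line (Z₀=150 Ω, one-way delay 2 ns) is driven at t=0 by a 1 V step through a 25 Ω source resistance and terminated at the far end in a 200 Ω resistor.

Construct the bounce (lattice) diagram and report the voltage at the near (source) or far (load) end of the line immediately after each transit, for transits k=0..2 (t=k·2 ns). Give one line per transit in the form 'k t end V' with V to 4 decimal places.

Γ_L=0.142857, Γ_S=-0.714286; launch V₁=1·150/175=0.857143
k=0 src: V=0.8571
k=1 load: inc=0.857143, refl=0.857143·0.142857=0.1224; V=0.000000+0.857143+0.122449=0.9796
k=2 src: inc=0.122449, refl=0.122449·-0.714286=-0.0875; V=0.857143+0.122449+-0.087464=0.8921

0 0 source 0.8571
1 2 load 0.9796
2 4 source 0.8921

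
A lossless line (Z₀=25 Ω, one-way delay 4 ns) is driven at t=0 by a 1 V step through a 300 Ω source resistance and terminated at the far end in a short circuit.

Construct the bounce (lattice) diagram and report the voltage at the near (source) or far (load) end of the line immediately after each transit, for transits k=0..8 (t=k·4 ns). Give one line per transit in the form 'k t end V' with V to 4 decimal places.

Γ_L=-1.000000, Γ_S=0.846154; launch V₁=1·25/325=0.076923
k=0 src: V=0.0769
k=1 load: inc=0.076923, refl=0.076923·-1.000000=-0.0769; V=0.000000+0.076923+-0.076923=0.0000
k=2 src: inc=-0.076923, refl=-0.076923·0.846154=-0.0651; V=0.076923+-0.076923+-0.065089=-0.0651
k=3 load: inc=-0.065089, refl=-0.065089·-1.000000=0.0651; V=0.000000+-0.065089+0.065089=0.0000
k=4 src: inc=0.065089, refl=0.065089·0.846154=0.0551; V=-0.065089+0.065089+0.055075=0.0551
k=5 load: inc=0.055075, refl=0.055075·-1.000000=-0.0551; V=0.000000+0.055075+-0.055075=0.0000
k=6 src: inc=-0.055075, refl=-0.055075·0.846154=-0.0466; V=0.055075+-0.055075+-0.046602=-0.0466
k=7 load: inc=-0.046602, refl=-0.046602·-1.000000=0.0466; V=0.000000+-0.046602+0.046602=0.0000
k=8 src: inc=0.046602, refl=0.046602·0.846154=0.0394; V=-0.046602+0.046602+0.039432=0.0394

0 0 source 0.0769
1 4 load 0.0000
2 8 source -0.0651
3 12 load 0.0000
4 16 source 0.0551
5 20 load 0.0000
6 24 source -0.0466
7 28 load 0.0000
8 32 source 0.0394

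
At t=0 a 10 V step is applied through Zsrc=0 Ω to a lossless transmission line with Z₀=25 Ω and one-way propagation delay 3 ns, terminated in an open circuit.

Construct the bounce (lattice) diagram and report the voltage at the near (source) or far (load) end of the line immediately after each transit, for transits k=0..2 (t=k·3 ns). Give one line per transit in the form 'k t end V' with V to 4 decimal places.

0 0 source 10.0000
1 3 load 20.0000
2 6 source 10.0000

Γ_L=1.000000, Γ_S=-1.000000; launch V₁=10·25/25=10.000000
k=0 src: V=10.0000
k=1 load: inc=10.000000, refl=10.000000·1.000000=10.0000; V=0.000000+10.000000+10.000000=20.0000
k=2 src: inc=10.000000, refl=10.000000·-1.000000=-10.0000; V=10.000000+10.000000+-10.000000=10.0000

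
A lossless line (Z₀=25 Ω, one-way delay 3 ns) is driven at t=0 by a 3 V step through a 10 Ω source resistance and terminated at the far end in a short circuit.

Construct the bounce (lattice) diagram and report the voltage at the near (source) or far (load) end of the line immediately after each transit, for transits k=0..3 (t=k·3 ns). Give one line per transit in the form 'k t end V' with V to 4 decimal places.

Γ_L=-1.000000, Γ_S=-0.428571; launch V₁=3·25/35=2.142857
k=0 src: V=2.1429
k=1 load: inc=2.142857, refl=2.142857·-1.000000=-2.1429; V=0.000000+2.142857+-2.142857=0.0000
k=2 src: inc=-2.142857, refl=-2.142857·-0.428571=0.9184; V=2.142857+-2.142857+0.918367=0.9184
k=3 load: inc=0.918367, refl=0.918367·-1.000000=-0.9184; V=0.000000+0.918367+-0.918367=0.0000

0 0 source 2.1429
1 3 load 0.0000
2 6 source 0.9184
3 9 load 0.0000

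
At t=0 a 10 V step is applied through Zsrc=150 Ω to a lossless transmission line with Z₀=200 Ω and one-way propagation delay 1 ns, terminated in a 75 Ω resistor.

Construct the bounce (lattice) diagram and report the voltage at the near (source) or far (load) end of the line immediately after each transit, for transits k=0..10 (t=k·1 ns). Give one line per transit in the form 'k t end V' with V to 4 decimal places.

0 0 source 5.7143
1 1 load 3.1169
2 2 source 3.4879
3 3 load 3.3193
4 4 source 3.3434
5 5 load 3.3324
6 6 source 3.3340
7 7 load 3.3333
8 8 source 3.3334
9 9 load 3.3333
10 10 source 3.3333

Γ_L=-0.454545, Γ_S=-0.142857; launch V₁=10·200/350=5.714286
k=0 src: V=5.7143
k=1 load: inc=5.714286, refl=5.714286·-0.454545=-2.5974; V=0.000000+5.714286+-2.597403=3.1169
k=2 src: inc=-2.597403, refl=-2.597403·-0.142857=0.3711; V=5.714286+-2.597403+0.371058=3.4879
k=3 load: inc=0.371058, refl=0.371058·-0.454545=-0.1687; V=3.116883+0.371058+-0.168663=3.3193
k=4 src: inc=-0.168663, refl=-0.168663·-0.142857=0.0241; V=3.487941+-0.168663+0.024095=3.3434
k=5 load: inc=0.024095, refl=0.024095·-0.454545=-0.0110; V=3.319278+0.024095+-0.010952=3.3324
k=6 src: inc=-0.010952, refl=-0.010952·-0.142857=0.0016; V=3.343373+-0.010952+0.001565=3.3340
k=7 load: inc=0.001565, refl=0.001565·-0.454545=-0.0007; V=3.332421+0.001565+-0.000711=3.3333
k=8 src: inc=-0.000711, refl=-0.000711·-0.142857=0.0001; V=3.333985+-0.000711+0.000102=3.3334
k=9 load: inc=0.000102, refl=0.000102·-0.454545=-0.0000; V=3.333274+0.000102+-0.000046=3.3333
k=10 src: inc=-0.000046, refl=-0.000046·-0.142857=0.0000; V=3.333376+-0.000046+0.000007=3.3333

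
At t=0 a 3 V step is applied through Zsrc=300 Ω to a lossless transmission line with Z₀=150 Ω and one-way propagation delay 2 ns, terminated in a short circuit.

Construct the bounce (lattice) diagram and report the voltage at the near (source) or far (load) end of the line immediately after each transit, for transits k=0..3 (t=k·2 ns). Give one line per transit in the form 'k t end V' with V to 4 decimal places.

Γ_L=-1.000000, Γ_S=0.333333; launch V₁=3·150/450=1.000000
k=0 src: V=1.0000
k=1 load: inc=1.000000, refl=1.000000·-1.000000=-1.0000; V=0.000000+1.000000+-1.000000=0.0000
k=2 src: inc=-1.000000, refl=-1.000000·0.333333=-0.3333; V=1.000000+-1.000000+-0.333333=-0.3333
k=3 load: inc=-0.333333, refl=-0.333333·-1.000000=0.3333; V=0.000000+-0.333333+0.333333=0.0000

0 0 source 1.0000
1 2 load 0.0000
2 4 source -0.3333
3 6 load 0.0000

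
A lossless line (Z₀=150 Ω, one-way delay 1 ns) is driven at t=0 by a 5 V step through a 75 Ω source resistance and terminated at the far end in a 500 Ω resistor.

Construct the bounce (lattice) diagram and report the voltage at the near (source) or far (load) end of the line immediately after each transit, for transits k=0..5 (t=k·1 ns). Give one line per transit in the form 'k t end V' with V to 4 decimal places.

Γ_L=0.538462, Γ_S=-0.333333; launch V₁=5·150/225=3.333333
k=0 src: V=3.3333
k=1 load: inc=3.333333, refl=3.333333·0.538462=1.7949; V=0.000000+3.333333+1.794872=5.1282
k=2 src: inc=1.794872, refl=1.794872·-0.333333=-0.5983; V=3.333333+1.794872+-0.598291=4.5299
k=3 load: inc=-0.598291, refl=-0.598291·0.538462=-0.3222; V=5.128205+-0.598291+-0.322156=4.2078
k=4 src: inc=-0.322156, refl=-0.322156·-0.333333=0.1074; V=4.529915+-0.322156+0.107385=4.3151
k=5 load: inc=0.107385, refl=0.107385·0.538462=0.0578; V=4.207758+0.107385+0.057823=4.3730

0 0 source 3.3333
1 1 load 5.1282
2 2 source 4.5299
3 3 load 4.2078
4 4 source 4.3151
5 5 load 4.3730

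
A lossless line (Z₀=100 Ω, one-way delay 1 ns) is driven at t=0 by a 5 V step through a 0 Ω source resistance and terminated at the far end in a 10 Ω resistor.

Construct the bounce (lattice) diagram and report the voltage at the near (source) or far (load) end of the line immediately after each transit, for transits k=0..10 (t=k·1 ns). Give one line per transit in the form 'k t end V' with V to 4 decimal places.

0 0 source 5.0000
1 1 load 0.9091
2 2 source 5.0000
3 3 load 1.6529
4 4 source 5.0000
5 5 load 2.2615
6 6 source 5.0000
7 7 load 2.7594
8 8 source 5.0000
9 9 load 3.1668
10 10 source 5.0000

Γ_L=-0.818182, Γ_S=-1.000000; launch V₁=5·100/100=5.000000
k=0 src: V=5.0000
k=1 load: inc=5.000000, refl=5.000000·-0.818182=-4.0909; V=0.000000+5.000000+-4.090909=0.9091
k=2 src: inc=-4.090909, refl=-4.090909·-1.000000=4.0909; V=5.000000+-4.090909+4.090909=5.0000
k=3 load: inc=4.090909, refl=4.090909·-0.818182=-3.3471; V=0.909091+4.090909+-3.347107=1.6529
k=4 src: inc=-3.347107, refl=-3.347107·-1.000000=3.3471; V=5.000000+-3.347107+3.347107=5.0000
k=5 load: inc=3.347107, refl=3.347107·-0.818182=-2.7385; V=1.652893+3.347107+-2.738542=2.2615
k=6 src: inc=-2.738542, refl=-2.738542·-1.000000=2.7385; V=5.000000+-2.738542+2.738542=5.0000
k=7 load: inc=2.738542, refl=2.738542·-0.818182=-2.2406; V=2.261458+2.738542+-2.240626=2.7594
k=8 src: inc=-2.240626, refl=-2.240626·-1.000000=2.2406; V=5.000000+-2.240626+2.240626=5.0000
k=9 load: inc=2.240626, refl=2.240626·-0.818182=-1.8332; V=2.759374+2.240626+-1.833239=3.1668
k=10 src: inc=-1.833239, refl=-1.833239·-1.000000=1.8332; V=5.000000+-1.833239+1.833239=5.0000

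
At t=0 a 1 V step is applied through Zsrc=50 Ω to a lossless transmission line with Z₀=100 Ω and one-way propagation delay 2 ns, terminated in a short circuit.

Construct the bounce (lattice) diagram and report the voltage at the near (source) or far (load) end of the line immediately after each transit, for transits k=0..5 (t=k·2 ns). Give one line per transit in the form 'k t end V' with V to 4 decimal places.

Γ_L=-1.000000, Γ_S=-0.333333; launch V₁=1·100/150=0.666667
k=0 src: V=0.6667
k=1 load: inc=0.666667, refl=0.666667·-1.000000=-0.6667; V=0.000000+0.666667+-0.666667=0.0000
k=2 src: inc=-0.666667, refl=-0.666667·-0.333333=0.2222; V=0.666667+-0.666667+0.222222=0.2222
k=3 load: inc=0.222222, refl=0.222222·-1.000000=-0.2222; V=0.000000+0.222222+-0.222222=0.0000
k=4 src: inc=-0.222222, refl=-0.222222·-0.333333=0.0741; V=0.222222+-0.222222+0.074074=0.0741
k=5 load: inc=0.074074, refl=0.074074·-1.000000=-0.0741; V=0.000000+0.074074+-0.074074=0.0000

0 0 source 0.6667
1 2 load 0.0000
2 4 source 0.2222
3 6 load 0.0000
4 8 source 0.0741
5 10 load 0.0000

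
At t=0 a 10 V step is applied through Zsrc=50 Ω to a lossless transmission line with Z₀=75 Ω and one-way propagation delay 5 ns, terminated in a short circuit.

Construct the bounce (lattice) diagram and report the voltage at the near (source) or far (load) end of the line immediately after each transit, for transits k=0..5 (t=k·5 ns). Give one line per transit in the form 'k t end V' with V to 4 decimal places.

0 0 source 6.0000
1 5 load 0.0000
2 10 source 1.2000
3 15 load 0.0000
4 20 source 0.2400
5 25 load 0.0000

Γ_L=-1.000000, Γ_S=-0.200000; launch V₁=10·75/125=6.000000
k=0 src: V=6.0000
k=1 load: inc=6.000000, refl=6.000000·-1.000000=-6.0000; V=0.000000+6.000000+-6.000000=0.0000
k=2 src: inc=-6.000000, refl=-6.000000·-0.200000=1.2000; V=6.000000+-6.000000+1.200000=1.2000
k=3 load: inc=1.200000, refl=1.200000·-1.000000=-1.2000; V=0.000000+1.200000+-1.200000=0.0000
k=4 src: inc=-1.200000, refl=-1.200000·-0.200000=0.2400; V=1.200000+-1.200000+0.240000=0.2400
k=5 load: inc=0.240000, refl=0.240000·-1.000000=-0.2400; V=0.000000+0.240000+-0.240000=0.0000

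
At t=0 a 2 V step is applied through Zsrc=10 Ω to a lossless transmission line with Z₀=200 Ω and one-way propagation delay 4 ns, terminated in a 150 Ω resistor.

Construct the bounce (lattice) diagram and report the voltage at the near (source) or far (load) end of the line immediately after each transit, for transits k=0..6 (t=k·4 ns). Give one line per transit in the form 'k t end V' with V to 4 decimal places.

0 0 source 1.9048
1 4 load 1.6327
2 8 source 1.8788
3 12 load 1.8437
4 16 source 1.8755
5 20 load 1.8710
6 24 source 1.8751

Γ_L=-0.142857, Γ_S=-0.904762; launch V₁=2·200/210=1.904762
k=0 src: V=1.9048
k=1 load: inc=1.904762, refl=1.904762·-0.142857=-0.2721; V=0.000000+1.904762+-0.272109=1.6327
k=2 src: inc=-0.272109, refl=-0.272109·-0.904762=0.2462; V=1.904762+-0.272109+0.246194=1.8788
k=3 load: inc=0.246194, refl=0.246194·-0.142857=-0.0352; V=1.632653+0.246194+-0.035171=1.8437
k=4 src: inc=-0.035171, refl=-0.035171·-0.904762=0.0318; V=1.878847+-0.035171+0.031821=1.8755
k=5 load: inc=0.031821, refl=0.031821·-0.142857=-0.0045; V=1.843676+0.031821+-0.004546=1.8710
k=6 src: inc=-0.004546, refl=-0.004546·-0.904762=0.0041; V=1.875497+-0.004546+0.004113=1.8751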